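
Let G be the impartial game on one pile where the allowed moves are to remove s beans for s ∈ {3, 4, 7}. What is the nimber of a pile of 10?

0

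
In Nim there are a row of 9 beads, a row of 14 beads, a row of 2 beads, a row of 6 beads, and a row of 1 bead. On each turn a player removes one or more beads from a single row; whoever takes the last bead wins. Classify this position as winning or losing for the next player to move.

Winning position

Compute the nim-sum pairwise:
9 ⊕ 14 = 7
7 ⊕ 2 = 5
5 ⊕ 6 = 3
3 ⊕ 1 = 2
The nim-sum is 2 ≠ 0, so this is an N-position: the player to move can win.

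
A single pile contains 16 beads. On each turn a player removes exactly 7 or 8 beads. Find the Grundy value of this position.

0

Build the Grundy sequence with g(k) = mex{g(k−s) : s ∈ {7, 8}, s ≤ k}:
k:     0  1  2  3  4  5  6  7  8  9 10 11 12 13 14 15 16
g(k):  0  0  0  0  0  0  0  1  1  1  1  1  1  1  2  0  0
So g(16) = 0.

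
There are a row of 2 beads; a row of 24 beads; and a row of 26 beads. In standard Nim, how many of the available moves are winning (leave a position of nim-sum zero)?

0

Nim-sum: 2 ^ 24 ^ 26 = 0.
The nim-sum is already 0, so every move leaves a nonzero nim-sum — there are no winning moves.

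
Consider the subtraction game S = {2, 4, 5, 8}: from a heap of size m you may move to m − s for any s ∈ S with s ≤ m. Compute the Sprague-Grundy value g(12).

1

Compute g(0), g(1), … for moves {2, 4, 5, 8}:
g(0) = mex{} = 0
g(1) = mex{} = 0
g(2) = mex{0} = 1
g(3) = mex{0} = 1
g(4) = mex{0,1} = 2
g(5) = mex{0,1} = 2
g(6) = mex{0,1,2} = 3
g(7) = mex{1,2} = 0
g(8) = mex{0,1,2,3} = 4
g(9) = mex{0,2} = 1
g(10) = mex{1,2,3,4} = 0
g(11) = mex{0,1,3} = 2
g(12) = mex{0,2,4} = 1
So g(12) = 1.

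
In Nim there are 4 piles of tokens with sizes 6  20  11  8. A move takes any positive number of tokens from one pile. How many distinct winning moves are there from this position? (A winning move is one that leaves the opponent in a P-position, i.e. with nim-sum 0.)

Compute the nim-sum pairwise:
6 ^ 20 = 18
18 ^ 11 = 25
25 ^ 8 = 17
The overall nim-sum is X = 17. A pile of size p has a winning move iff p XOR X < p (reduce it to p XOR X).
  6: 6 XOR 17 = 23 ≥ 6 — no move.
  20: 20 XOR 17 = 5 < 20 — winning move (to 5).
  11: 11 XOR 17 = 26 ≥ 11 — no move.
  8: 8 XOR 17 = 25 ≥ 8 — no move.
That gives 1 winning move.

1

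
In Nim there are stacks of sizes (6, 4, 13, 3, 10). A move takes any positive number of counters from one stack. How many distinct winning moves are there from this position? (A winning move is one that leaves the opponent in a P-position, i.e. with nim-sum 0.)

3

Compute the nim-sum pairwise:
6 XOR 4 = 2
2 XOR 13 = 15
15 XOR 3 = 12
12 XOR 10 = 6
The overall nim-sum is X = 6. A stack of size p has a winning move iff p XOR X < p (reduce it to p XOR X).
  6: 6 XOR 6 = 0 < 6 — winning move (to 0).
  4: 4 XOR 6 = 2 < 4 — winning move (to 2).
  13: 13 XOR 6 = 11 < 13 — winning move (to 11).
  3: 3 XOR 6 = 5 ≥ 3 — no move.
  10: 10 XOR 6 = 12 ≥ 10 — no move.
That gives 3 winning moves.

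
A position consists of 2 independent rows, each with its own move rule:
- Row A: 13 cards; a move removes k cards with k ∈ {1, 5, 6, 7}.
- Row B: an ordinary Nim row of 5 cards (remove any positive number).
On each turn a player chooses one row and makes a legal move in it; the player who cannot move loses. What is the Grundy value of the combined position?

Build the Grundy sequence for row A with g(k) = mex{g(k−s) : s ∈ {1, 5, 6, 7}, s ≤ k}:
k:     0  1  2  3  4  5  6  7  8  9 10 11 12 13
g(k):  0  1  0  1  0  1  2  3  2  3  2  3  0  1
So g(13) = 1.
Row B is a plain Nim row of size 5, so its Grundy value is 5.
By the Sprague-Grundy theorem, the Grundy value of a sum of independent games is the XOR of the component values.
Combined value = 1 XOR 5 = 4.

4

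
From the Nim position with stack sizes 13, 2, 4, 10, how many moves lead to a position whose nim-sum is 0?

1

Compute the nim-sum pairwise:
13 XOR 2 = 15
15 XOR 4 = 11
11 XOR 10 = 1
The overall nim-sum is X = 1. A stack of size p has a winning move iff p XOR X < p (reduce it to p XOR X).
  13: 13 XOR 1 = 12 < 13 — winning move (to 12).
  2: 2 XOR 1 = 3 ≥ 2 — no move.
  4: 4 XOR 1 = 5 ≥ 4 — no move.
  10: 10 XOR 1 = 11 ≥ 10 — no move.
That gives 1 winning move.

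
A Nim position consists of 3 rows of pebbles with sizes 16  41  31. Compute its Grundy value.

38

Compute the nim-sum pairwise:
16 XOR 41 = 57
57 XOR 31 = 38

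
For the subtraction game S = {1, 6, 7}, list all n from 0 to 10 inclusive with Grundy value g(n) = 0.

0, 2, 4

Build the Grundy sequence with g(k) = mex{g(k−s) : s ∈ {1, 6, 7}, s ≤ k}:
g(0) = mex{} = 0
g(1) = mex{0} = 1
g(2) = mex{1} = 0
g(3) = mex{0} = 1
g(4) = mex{1} = 0
g(5) = mex{0} = 1
g(6) = mex{0,1} = 2
g(7) = mex{0,1,2} = 3
g(8) = mex{0,1,3} = 2
g(9) = mex{0,1,2} = 3
g(10) = mex{0,1,3} = 2
The P-positions (g = 0) in 0..10 are 0, 2, 4.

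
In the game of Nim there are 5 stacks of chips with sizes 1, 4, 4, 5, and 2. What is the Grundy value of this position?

6

Compute the nim-sum pairwise:
1 ^ 4 = 5
5 ^ 4 = 1
1 ^ 5 = 4
4 ^ 2 = 6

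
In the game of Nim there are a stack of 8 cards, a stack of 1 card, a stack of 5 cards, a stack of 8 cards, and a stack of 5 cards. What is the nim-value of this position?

1

Nim-sum: 8 ^ 1 ^ 5 ^ 8 ^ 5 = 1.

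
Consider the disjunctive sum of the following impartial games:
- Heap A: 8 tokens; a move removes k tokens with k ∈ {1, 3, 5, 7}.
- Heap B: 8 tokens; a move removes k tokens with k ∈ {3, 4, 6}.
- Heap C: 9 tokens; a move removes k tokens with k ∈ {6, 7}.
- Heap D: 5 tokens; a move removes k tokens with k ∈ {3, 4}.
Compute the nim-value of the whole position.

2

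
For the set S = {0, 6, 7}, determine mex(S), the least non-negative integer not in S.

1

0 is in the set but 1 is not, so the mex is 1.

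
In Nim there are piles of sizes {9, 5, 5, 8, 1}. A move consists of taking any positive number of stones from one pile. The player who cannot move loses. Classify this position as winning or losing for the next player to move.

Compute the nim-sum pairwise:
9 XOR 5 = 12
12 XOR 5 = 9
9 XOR 8 = 1
1 XOR 1 = 0
The nim-sum is 0, so this is a P-position: the player to move is in a losing position under optimal play.

Losing position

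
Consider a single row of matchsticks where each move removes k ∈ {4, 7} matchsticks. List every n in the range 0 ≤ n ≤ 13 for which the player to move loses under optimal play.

0, 1, 2, 3, 11, 12, 13

Grundy values for subtraction set {4, 7}:
k:     0  1  2  3  4  5  6  7  8  9 10 11 12 13
g(k):  0  0  0  0  1  1  1  1  2  2  2  0  0  0
The P-positions (g = 0) in 0..13 are 0, 1, 2, 3, 11, 12, 13.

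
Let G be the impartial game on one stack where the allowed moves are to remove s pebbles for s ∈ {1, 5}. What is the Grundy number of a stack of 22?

0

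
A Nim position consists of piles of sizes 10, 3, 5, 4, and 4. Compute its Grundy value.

12

Write each in binary and XOR column by column:
  1010  (10)
  0011  (3)
  0101  (5)
  0100  (4)
  0100  (4)
  ----
  1100  (12)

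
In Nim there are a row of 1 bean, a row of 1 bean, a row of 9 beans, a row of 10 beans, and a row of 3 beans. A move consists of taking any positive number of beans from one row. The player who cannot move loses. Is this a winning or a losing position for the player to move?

Losing position

In binary:
  0001  (1)
  0001  (1)
  1001  (9)
  1010  (10)
  0011  (3)
  ----
  0000  (0)
The nim-sum is 0, so this is a P-position: the player to move is in a losing position under optimal play.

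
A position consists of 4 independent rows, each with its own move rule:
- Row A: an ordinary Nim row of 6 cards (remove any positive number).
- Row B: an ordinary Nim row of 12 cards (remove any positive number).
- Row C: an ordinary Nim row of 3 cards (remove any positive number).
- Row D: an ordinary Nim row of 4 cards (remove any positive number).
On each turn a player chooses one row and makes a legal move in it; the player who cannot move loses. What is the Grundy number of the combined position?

Row A is a plain Nim row of size 6, so its Grundy value is 6.
Row B is a plain Nim row of size 12, so its Grundy value is 12.
Row C is a plain Nim row of size 3, so its Grundy value is 3.
Row D is a plain Nim row of size 4, so its Grundy value is 4.
The value of a disjunctive sum is the nim-sum of the parts.
Combined value = 6 ⊕ 12 ⊕ 3 ⊕ 4 = 13.

13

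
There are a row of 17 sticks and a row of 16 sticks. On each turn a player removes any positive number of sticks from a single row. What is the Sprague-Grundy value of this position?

1

Compute the nim-sum pairwise:
17 XOR 16 = 1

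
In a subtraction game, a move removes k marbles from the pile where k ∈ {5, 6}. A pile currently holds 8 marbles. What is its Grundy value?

Compute g(0), g(1), … for moves {5, 6}:
g(0) = mex{} = 0
g(1) = mex{} = 0
g(2) = mex{} = 0
g(3) = mex{} = 0
g(4) = mex{} = 0
g(5) = mex{0} = 1
g(6) = mex{0} = 1
g(7) = mex{0} = 1
g(8) = mex{0} = 1
So g(8) = 1.

1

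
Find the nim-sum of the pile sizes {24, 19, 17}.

26

In binary:
  11000  (24)
  10011  (19)
  10001  (17)
  -----
  11010  (26)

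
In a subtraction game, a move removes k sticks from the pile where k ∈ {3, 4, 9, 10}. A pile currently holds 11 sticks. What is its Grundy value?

Grundy values for subtraction set {3, 4, 9, 10}:
g(0) = mex{} = 0
g(1) = mex{} = 0
g(2) = mex{} = 0
g(3) = mex{0} = 1
g(4) = mex{0} = 1
g(5) = mex{0} = 1
g(6) = mex{0,1} = 2
g(7) = mex{1} = 0
g(8) = mex{1} = 0
g(9) = mex{0,1,2} = 3
g(10) = mex{0,2} = 1
g(11) = mex{0} = 1
So g(11) = 1.

1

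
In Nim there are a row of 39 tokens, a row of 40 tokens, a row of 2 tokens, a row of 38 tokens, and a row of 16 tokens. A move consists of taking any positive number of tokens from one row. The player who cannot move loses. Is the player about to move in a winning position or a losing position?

Write each in binary and XOR column by column:
  100111  (39)
  101000  (40)
  000010  (2)
  100110  (38)
  010000  (16)
  ------
  111011  (59)
The nim-sum is 59 ≠ 0, so this is an N-position: the player to move can win.

Winning position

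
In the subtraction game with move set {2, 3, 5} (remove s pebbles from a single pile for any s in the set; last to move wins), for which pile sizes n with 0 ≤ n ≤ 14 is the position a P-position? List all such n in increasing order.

0, 1, 7, 8, 14

Grundy values for subtraction set {2, 3, 5}:
k:     0  1  2  3  4  5  6  7  8  9 10 11 12 13 14
g(k):  0  0  1  1  2  2  3  0  0  1  1  2  2  3  0
The P-positions (g = 0) in 0..14 are 0, 1, 7, 8, 14.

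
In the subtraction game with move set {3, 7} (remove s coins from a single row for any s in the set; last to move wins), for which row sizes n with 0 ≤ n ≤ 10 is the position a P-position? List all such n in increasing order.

0, 1, 2, 6, 10

Grundy values for subtraction set {3, 7}:
g(0) = mex{} = 0
g(1) = mex{} = 0
g(2) = mex{} = 0
g(3) = mex{0} = 1
g(4) = mex{0} = 1
g(5) = mex{0} = 1
g(6) = mex{1} = 0
g(7) = mex{0,1} = 2
g(8) = mex{0,1} = 2
g(9) = mex{0} = 1
g(10) = mex{1,2} = 0
The P-positions (g = 0) in 0..10 are 0, 1, 2, 6, 10.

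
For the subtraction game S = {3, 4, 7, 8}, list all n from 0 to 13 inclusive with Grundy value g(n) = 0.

0, 1, 2, 11, 12, 13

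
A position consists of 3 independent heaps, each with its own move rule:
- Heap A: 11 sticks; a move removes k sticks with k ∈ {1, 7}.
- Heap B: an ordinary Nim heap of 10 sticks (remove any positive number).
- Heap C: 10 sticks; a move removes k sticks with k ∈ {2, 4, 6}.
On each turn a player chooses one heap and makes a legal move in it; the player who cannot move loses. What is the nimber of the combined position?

10

Build the Grundy sequence for heap A with g(k) = mex{g(k−s) : s ∈ {1, 7}, s ≤ k}:
k:     0  1  2  3  4  5  6  7  8  9 10 11
g(k):  0  1  0  1  0  1  0  1  0  1  0  1
So g(11) = 1.
Heap B is a plain Nim heap of size 10, so its Grundy value is 10.
Build the Grundy sequence for heap C with g(k) = mex{g(k−s) : s ∈ {2, 4, 6}, s ≤ k}:
k:     0  1  2  3  4  5  6  7  8  9 10
g(k):  0  0  1  1  2  2  3  3  0  0  1
So g(10) = 1.
The value of a disjunctive sum is the nim-sum of the parts.
Combined value = 1 XOR 10 XOR 1 = 10.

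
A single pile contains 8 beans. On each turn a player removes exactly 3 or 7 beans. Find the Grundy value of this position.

Grundy values for subtraction set {3, 7}:
g(0) = mex{} = 0
g(1) = mex{} = 0
g(2) = mex{} = 0
g(3) = mex{0} = 1
g(4) = mex{0} = 1
g(5) = mex{0} = 1
g(6) = mex{1} = 0
g(7) = mex{0,1} = 2
g(8) = mex{0,1} = 2
So g(8) = 2.

2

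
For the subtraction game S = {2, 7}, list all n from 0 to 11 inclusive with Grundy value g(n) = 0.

0, 1, 4, 5, 9, 10

Compute g(0), g(1), … for moves {2, 7}:
g(0) = mex{} = 0
g(1) = mex{} = 0
g(2) = mex{0} = 1
g(3) = mex{0} = 1
g(4) = mex{1} = 0
g(5) = mex{1} = 0
g(6) = mex{0} = 1
g(7) = mex{0} = 1
g(8) = mex{0,1} = 2
g(9) = mex{1} = 0
g(10) = mex{1,2} = 0
g(11) = mex{0} = 1
The P-positions (g = 0) in 0..11 are 0, 1, 4, 5, 9, 10.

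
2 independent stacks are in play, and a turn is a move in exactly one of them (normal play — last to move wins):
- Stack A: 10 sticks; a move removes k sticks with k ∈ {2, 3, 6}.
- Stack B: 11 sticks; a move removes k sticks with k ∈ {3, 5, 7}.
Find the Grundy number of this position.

0

For stack A, compute g(0), g(1), … with moves {2, 3, 6}:
k:     0  1  2  3  4  5  6  7  8  9 10
g(k):  0  0  1  1  2  0  3  1  2  0  0
So g(10) = 0.
Grundy values for stack B (subtraction set {3, 5, 7}):
g(0) = mex{} = 0
g(1) = mex{} = 0
g(2) = mex{} = 0
g(3) = mex{0} = 1
g(4) = mex{0} = 1
g(5) = mex{0} = 1
g(6) = mex{0,1} = 2
g(7) = mex{0,1} = 2
g(8) = mex{0,1} = 2
g(9) = mex{0,1,2} = 3
g(10) = mex{1,2} = 0
g(11) = mex{1,2} = 0
So g(11) = 0.
By the Sprague-Grundy theorem, the Grundy value of a sum of independent games is the XOR of the component values.
Combined value = 0 ⊕ 0 = 0.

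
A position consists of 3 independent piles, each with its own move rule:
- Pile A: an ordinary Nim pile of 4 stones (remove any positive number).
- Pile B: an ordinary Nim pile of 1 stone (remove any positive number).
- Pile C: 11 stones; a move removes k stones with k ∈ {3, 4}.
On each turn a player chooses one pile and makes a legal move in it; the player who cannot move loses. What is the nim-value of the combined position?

4

Pile A is a plain Nim pile of size 4, so its Grundy value is 4.
Pile B is a plain Nim pile of size 1, so its Grundy value is 1.
For pile C, compute g(0), g(1), … with moves {3, 4}:
g(0) = mex{} = 0
g(1) = mex{} = 0
g(2) = mex{} = 0
g(3) = mex{0} = 1
g(4) = mex{0} = 1
g(5) = mex{0} = 1
g(6) = mex{0,1} = 2
g(7) = mex{1} = 0
g(8) = mex{1} = 0
g(9) = mex{1,2} = 0
g(10) = mex{0,2} = 1
g(11) = mex{0} = 1
So g(11) = 1.
By the Sprague-Grundy theorem, the Grundy value of a sum of independent games is the XOR of the component values.
Combined value = 4 XOR 1 XOR 1 = 4.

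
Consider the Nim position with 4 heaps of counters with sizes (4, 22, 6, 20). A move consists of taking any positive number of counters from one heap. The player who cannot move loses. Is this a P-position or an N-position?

P-position

Write each in binary and XOR column by column:
  00100  (4)
  10110  (22)
  00110  (6)
  10100  (20)
  -----
  00000  (0)
The nim-sum is 0, so this is a P-position: the player to move is in a losing position under optimal play.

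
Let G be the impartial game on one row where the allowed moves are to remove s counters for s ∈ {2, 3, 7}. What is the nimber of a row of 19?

2

Compute g(0), g(1), … for moves {2, 3, 7}:
k:     0  1  2  3  4  5  6  7  8  9 10 11 12 13 14 15 16 17 18 19
g(k):  0  0  1  1  2  0  0  1  1  2  0  0  1  1  2  0  0  1  1  2
So g(19) = 2.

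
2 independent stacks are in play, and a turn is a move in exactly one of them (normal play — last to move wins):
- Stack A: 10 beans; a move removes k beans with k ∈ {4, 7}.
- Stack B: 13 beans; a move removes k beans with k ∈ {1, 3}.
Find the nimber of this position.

Build the Grundy sequence for stack A with g(k) = mex{g(k−s) : s ∈ {4, 7}, s ≤ k}:
g(0) = mex{} = 0
g(1) = mex{} = 0
g(2) = mex{} = 0
g(3) = mex{} = 0
g(4) = mex{0} = 1
g(5) = mex{0} = 1
g(6) = mex{0} = 1
g(7) = mex{0} = 1
g(8) = mex{0,1} = 2
g(9) = mex{0,1} = 2
g(10) = mex{0,1} = 2
So g(10) = 2.
Build the Grundy sequence for stack B with g(k) = mex{g(k−s) : s ∈ {1, 3}, s ≤ k}:
g(0) = mex{} = 0
g(1) = mex{0} = 1
g(2) = mex{1} = 0
g(3) = mex{0} = 1
g(4) = mex{1} = 0
g(5) = mex{0} = 1
g(6) = mex{1} = 0
g(7) = mex{0} = 1
g(8) = mex{1} = 0
g(9) = mex{0} = 1
g(10) = mex{1} = 0
g(11) = mex{0} = 1
g(12) = mex{1} = 0
g(13) = mex{0} = 1
So g(13) = 1.
By the Sprague-Grundy theorem, the Grundy value of a sum of independent games is the XOR of the component values.
Combined value = 2 ⊕ 1 = 3.

3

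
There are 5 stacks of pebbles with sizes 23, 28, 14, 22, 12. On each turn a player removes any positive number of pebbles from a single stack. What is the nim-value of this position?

Compute the nim-sum pairwise:
23 ⊕ 28 = 11
11 ⊕ 14 = 5
5 ⊕ 22 = 19
19 ⊕ 12 = 31

31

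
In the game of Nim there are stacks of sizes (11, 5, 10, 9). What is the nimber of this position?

Compute the nim-sum pairwise:
11 XOR 5 = 14
14 XOR 10 = 4
4 XOR 9 = 13

13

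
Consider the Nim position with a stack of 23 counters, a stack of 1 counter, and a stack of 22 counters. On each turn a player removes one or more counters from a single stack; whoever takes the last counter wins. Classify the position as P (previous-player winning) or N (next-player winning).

P-position

Nim-sum: 23 XOR 1 XOR 22 = 0.
The nim-sum is 0, so this is a P-position: the player to move is in a losing position under optimal play.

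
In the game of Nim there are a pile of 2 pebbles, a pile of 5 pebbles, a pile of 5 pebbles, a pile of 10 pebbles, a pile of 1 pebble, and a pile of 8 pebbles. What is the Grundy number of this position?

Write each in binary and XOR column by column:
  0010  (2)
  0101  (5)
  0101  (5)
  1010  (10)
  0001  (1)
  1000  (8)
  ----
  0001  (1)

1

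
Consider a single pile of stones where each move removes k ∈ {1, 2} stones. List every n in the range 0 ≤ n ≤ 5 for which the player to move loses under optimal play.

0, 3

Compute g(0), g(1), … for moves {1, 2}:
k:     0  1  2  3  4  5
g(k):  0  1  2  0  1  2
The P-positions (g = 0) in 0..5 are 0, 3.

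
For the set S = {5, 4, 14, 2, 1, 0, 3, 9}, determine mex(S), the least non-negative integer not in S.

The values 0, 1, 2, 3, 4, 5 are all present; 6 is the first non-negative integer missing from the set.

6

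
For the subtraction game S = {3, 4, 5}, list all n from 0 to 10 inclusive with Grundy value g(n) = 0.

0, 1, 2, 8, 9, 10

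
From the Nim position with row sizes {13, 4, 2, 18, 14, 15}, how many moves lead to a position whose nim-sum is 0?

1

Nim-sum: 13 ^ 4 ^ 2 ^ 18 ^ 14 ^ 15 = 24.
The overall nim-sum is X = 24. A row of size p has a winning move iff p XOR X < p (reduce it to p XOR X).
  13: 13 XOR 24 = 21 ≥ 13 — no move.
  4: 4 XOR 24 = 28 ≥ 4 — no move.
  2: 2 XOR 24 = 26 ≥ 2 — no move.
  18: 18 XOR 24 = 10 < 18 — winning move (to 10).
  14: 14 XOR 24 = 22 ≥ 14 — no move.
  15: 15 XOR 24 = 23 ≥ 15 — no move.
That gives 1 winning move.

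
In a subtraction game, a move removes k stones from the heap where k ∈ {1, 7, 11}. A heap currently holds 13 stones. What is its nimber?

Build the Grundy sequence with g(k) = mex{g(k−s) : s ∈ {1, 7, 11}, s ≤ k}:
g(0) = mex{} = 0
g(1) = mex{0} = 1
g(2) = mex{1} = 0
g(3) = mex{0} = 1
g(4) = mex{1} = 0
g(5) = mex{0} = 1
g(6) = mex{1} = 0
g(7) = mex{0} = 1
g(8) = mex{1} = 0
g(9) = mex{0} = 1
g(10) = mex{1} = 0
g(11) = mex{0} = 1
g(12) = mex{1} = 0
g(13) = mex{0} = 1
So g(13) = 1.

1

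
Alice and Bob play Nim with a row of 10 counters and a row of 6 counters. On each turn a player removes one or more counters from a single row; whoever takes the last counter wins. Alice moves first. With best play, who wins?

Alice wins

Write each in binary and XOR column by column:
  1010  (10)
  0110  (6)
  ----
  1100  (12)
The nim-sum is 12 ≠ 0, so this is an N-position: the player to move can win; Alice has a winning move.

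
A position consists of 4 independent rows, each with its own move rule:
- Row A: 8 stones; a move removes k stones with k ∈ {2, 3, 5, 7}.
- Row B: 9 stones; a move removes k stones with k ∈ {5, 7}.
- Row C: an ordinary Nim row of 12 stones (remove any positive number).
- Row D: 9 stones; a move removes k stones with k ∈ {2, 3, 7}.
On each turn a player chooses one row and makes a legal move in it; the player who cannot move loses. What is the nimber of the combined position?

11

Build the Grundy sequence for row A with g(k) = mex{g(k−s) : s ∈ {2, 3, 5, 7}, s ≤ k}:
g(0) = mex{} = 0
g(1) = mex{} = 0
g(2) = mex{0} = 1
g(3) = mex{0} = 1
g(4) = mex{0,1} = 2
g(5) = mex{0,1} = 2
g(6) = mex{0,1,2} = 3
g(7) = mex{0,1,2} = 3
g(8) = mex{0,1,2,3} = 4
So g(8) = 4.
For row B, compute g(0), g(1), … with moves {5, 7}:
k:     0  1  2  3  4  5  6  7  8  9
g(k):  0  0  0  0  0  1  1  1  1  1
So g(9) = 1.
Row C is a plain Nim row of size 12, so its Grundy value is 12.
Grundy values for row D (subtraction set {2, 3, 7}):
k:     0  1  2  3  4  5  6  7  8  9
g(k):  0  0  1  1  2  0  0  1  1  2
So g(9) = 2.
By the Sprague-Grundy theorem, the Grundy value of a sum of independent games is the XOR of the component values.
Combined value = 4 ⊕ 1 ⊕ 12 ⊕ 2 = 11.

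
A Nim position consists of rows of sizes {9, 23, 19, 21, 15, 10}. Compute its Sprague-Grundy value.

Write each in binary and XOR column by column:
  01001  (9)
  10111  (23)
  10011  (19)
  10101  (21)
  01111  (15)
  01010  (10)
  -----
  11101  (29)

29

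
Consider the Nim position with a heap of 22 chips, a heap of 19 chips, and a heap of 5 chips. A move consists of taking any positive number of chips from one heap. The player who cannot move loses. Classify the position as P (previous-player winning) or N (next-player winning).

Nim-sum: 22 ⊕ 19 ⊕ 5 = 0.
The nim-sum is 0, so this is a P-position: the player to move is in a losing position under optimal play.

P-position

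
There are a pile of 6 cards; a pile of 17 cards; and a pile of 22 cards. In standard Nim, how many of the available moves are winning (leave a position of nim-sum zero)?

1

Compute the nim-sum pairwise:
6 XOR 17 = 23
23 XOR 22 = 1
The overall nim-sum is X = 1. A pile of size p has a winning move iff p XOR X < p (reduce it to p XOR X).
  6: 6 XOR 1 = 7 ≥ 6 — no move.
  17: 17 XOR 1 = 16 < 17 — winning move (to 16).
  22: 22 XOR 1 = 23 ≥ 22 — no move.
That gives 1 winning move.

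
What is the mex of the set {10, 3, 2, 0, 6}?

1

0 is in the set but 1 is not, so the mex is 1.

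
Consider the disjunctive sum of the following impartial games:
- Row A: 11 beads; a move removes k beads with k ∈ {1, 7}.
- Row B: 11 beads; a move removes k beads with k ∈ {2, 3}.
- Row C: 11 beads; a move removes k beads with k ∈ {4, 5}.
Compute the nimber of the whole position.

Grundy values for row A (subtraction set {1, 7}):
g(0) = mex{} = 0
g(1) = mex{0} = 1
g(2) = mex{1} = 0
g(3) = mex{0} = 1
g(4) = mex{1} = 0
g(5) = mex{0} = 1
g(6) = mex{1} = 0
g(7) = mex{0} = 1
g(8) = mex{1} = 0
g(9) = mex{0} = 1
g(10) = mex{1} = 0
g(11) = mex{0} = 1
So g(11) = 1.
Build the Grundy sequence for row B with g(k) = mex{g(k−s) : s ∈ {2, 3}, s ≤ k}:
g(0) = mex{} = 0
g(1) = mex{} = 0
g(2) = mex{0} = 1
g(3) = mex{0} = 1
g(4) = mex{0,1} = 2
g(5) = mex{1} = 0
g(6) = mex{1,2} = 0
g(7) = mex{0,2} = 1
g(8) = mex{0} = 1
g(9) = mex{0,1} = 2
g(10) = mex{1} = 0
g(11) = mex{1,2} = 0
So g(11) = 0.
Build the Grundy sequence for row C with g(k) = mex{g(k−s) : s ∈ {4, 5}, s ≤ k}:
k:     0  1  2  3  4  5  6  7  8  9 10 11
g(k):  0  0  0  0  1  1  1  1  2  0  0  0
So g(11) = 0.
By the Sprague-Grundy theorem, the Grundy value of a sum of independent games is the XOR of the component values.
Combined value = 1 ⊕ 0 ⊕ 0 = 1.

1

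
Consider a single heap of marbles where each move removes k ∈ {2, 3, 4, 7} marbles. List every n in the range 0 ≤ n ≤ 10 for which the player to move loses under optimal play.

0, 1, 6

Grundy values for subtraction set {2, 3, 4, 7}:
g(0) = mex{} = 0
g(1) = mex{} = 0
g(2) = mex{0} = 1
g(3) = mex{0} = 1
g(4) = mex{0,1} = 2
g(5) = mex{0,1} = 2
g(6) = mex{1,2} = 0
g(7) = mex{0,1,2} = 3
g(8) = mex{0,2} = 1
g(9) = mex{0,1,2,3} = 4
g(10) = mex{0,1,3} = 2
The P-positions (g = 0) in 0..10 are 0, 1, 6.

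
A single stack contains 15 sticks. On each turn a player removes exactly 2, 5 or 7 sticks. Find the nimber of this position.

Build the Grundy sequence with g(k) = mex{g(k−s) : s ∈ {2, 5, 7}, s ≤ k}:
k:     0  1  2  3  4  5  6  7  8  9 10 11 12 13 14 15
g(k):  0  0  1  1  0  2  1  3  2  2  0  3  1  0  0  1
So g(15) = 1.

1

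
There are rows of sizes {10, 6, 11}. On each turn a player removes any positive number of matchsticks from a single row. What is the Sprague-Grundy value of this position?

7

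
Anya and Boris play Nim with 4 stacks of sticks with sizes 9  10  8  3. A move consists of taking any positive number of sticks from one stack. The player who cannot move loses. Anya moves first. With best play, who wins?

Bitwise XOR of the heap sizes:
  1001  (9)
  1010  (10)
  1000  (8)
  0011  (3)
  ----
  1000  (8)
The nim-sum is 8 ≠ 0, so this is an N-position: the player to move can win; Anya has a winning move.

Anya wins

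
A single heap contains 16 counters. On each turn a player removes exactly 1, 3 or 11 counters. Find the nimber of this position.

0

Grundy values for subtraction set {1, 3, 11}:
k:     0  1  2  3  4  5  6  7  8  9 10 11 12 13 14 15 16
g(k):  0  1  0  1  0  1  0  1  0  1  0  1  0  1  0  1  0
So g(16) = 0.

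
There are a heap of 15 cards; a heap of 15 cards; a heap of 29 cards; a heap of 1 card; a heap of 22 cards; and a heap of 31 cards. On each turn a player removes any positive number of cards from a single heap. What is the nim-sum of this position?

21

Compute the nim-sum pairwise:
15 ^ 15 = 0
0 ^ 29 = 29
29 ^ 1 = 28
28 ^ 22 = 10
10 ^ 31 = 21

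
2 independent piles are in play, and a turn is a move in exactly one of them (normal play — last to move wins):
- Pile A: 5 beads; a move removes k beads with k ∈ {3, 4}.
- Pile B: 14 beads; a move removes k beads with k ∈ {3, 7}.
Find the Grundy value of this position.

Build the Grundy sequence for pile A with g(k) = mex{g(k−s) : s ∈ {3, 4}, s ≤ k}:
g(0) = mex{} = 0
g(1) = mex{} = 0
g(2) = mex{} = 0
g(3) = mex{0} = 1
g(4) = mex{0} = 1
g(5) = mex{0} = 1
So g(5) = 1.
For pile B, compute g(0), g(1), … with moves {3, 7}:
k:     0  1  2  3  4  5  6  7  8  9 10 11 12 13 14
g(k):  0  0  0  1  1  1  0  2  2  1  0  0  0  1  1
So g(14) = 1.
The value of a disjunctive sum is the nim-sum of the parts.
Combined value = 1 ⊕ 1 = 0.

0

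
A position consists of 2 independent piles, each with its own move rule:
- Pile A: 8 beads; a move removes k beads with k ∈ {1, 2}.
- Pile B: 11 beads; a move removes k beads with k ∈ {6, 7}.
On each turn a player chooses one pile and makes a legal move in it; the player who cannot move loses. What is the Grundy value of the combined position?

Build the Grundy sequence for pile A with g(k) = mex{g(k−s) : s ∈ {1, 2}, s ≤ k}:
g(0) = mex{} = 0
g(1) = mex{0} = 1
g(2) = mex{0,1} = 2
g(3) = mex{1,2} = 0
g(4) = mex{0,2} = 1
g(5) = mex{0,1} = 2
g(6) = mex{1,2} = 0
g(7) = mex{0,2} = 1
g(8) = mex{0,1} = 2
So g(8) = 2.
Build the Grundy sequence for pile B with g(k) = mex{g(k−s) : s ∈ {6, 7}, s ≤ k}:
k:     0  1  2  3  4  5  6  7  8  9 10 11
g(k):  0  0  0  0  0  0  1  1  1  1  1  1
So g(11) = 1.
By the Sprague-Grundy theorem, the Grundy value of a sum of independent games is the XOR of the component values.
Combined value = 2 XOR 1 = 3.

3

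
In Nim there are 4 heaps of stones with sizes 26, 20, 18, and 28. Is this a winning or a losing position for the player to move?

Nim-sum: 26 XOR 20 XOR 18 XOR 28 = 0.
The nim-sum is 0, so this is a P-position: the player to move is in a losing position under optimal play.

Losing position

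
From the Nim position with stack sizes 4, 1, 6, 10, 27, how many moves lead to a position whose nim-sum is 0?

Nim-sum: 4 ^ 1 ^ 6 ^ 10 ^ 27 = 18.
The overall nim-sum is X = 18. A stack of size p has a winning move iff p XOR X < p (reduce it to p XOR X).
  4: 4 XOR 18 = 22 ≥ 4 — no move.
  1: 1 XOR 18 = 19 ≥ 1 — no move.
  6: 6 XOR 18 = 20 ≥ 6 — no move.
  10: 10 XOR 18 = 24 ≥ 10 — no move.
  27: 27 XOR 18 = 9 < 27 — winning move (to 9).
That gives 1 winning move.

1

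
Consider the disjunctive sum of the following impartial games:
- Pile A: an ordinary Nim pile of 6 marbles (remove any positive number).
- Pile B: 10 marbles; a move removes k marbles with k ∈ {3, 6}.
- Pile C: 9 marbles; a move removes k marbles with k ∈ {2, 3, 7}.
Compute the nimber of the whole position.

Pile A is a plain Nim pile of size 6, so its Grundy value is 6.
Grundy values for pile B (subtraction set {3, 6}):
g(0) = mex{} = 0
g(1) = mex{} = 0
g(2) = mex{} = 0
g(3) = mex{0} = 1
g(4) = mex{0} = 1
g(5) = mex{0} = 1
g(6) = mex{0,1} = 2
g(7) = mex{0,1} = 2
g(8) = mex{0,1} = 2
g(9) = mex{1,2} = 0
g(10) = mex{1,2} = 0
So g(10) = 0.
Grundy values for pile C (subtraction set {2, 3, 7}):
k:     0  1  2  3  4  5  6  7  8  9
g(k):  0  0  1  1  2  0  0  1  1  2
So g(9) = 2.
By the Sprague-Grundy theorem, the Grundy value of a sum of independent games is the XOR of the component values.
Combined value = 6 ⊕ 0 ⊕ 2 = 4.

4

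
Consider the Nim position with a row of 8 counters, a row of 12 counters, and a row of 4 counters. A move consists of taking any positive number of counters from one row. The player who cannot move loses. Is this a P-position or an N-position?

Compute the nim-sum pairwise:
8 ⊕ 12 = 4
4 ⊕ 4 = 0
The nim-sum is 0, so this is a P-position: the player to move is in a losing position under optimal play.

P-position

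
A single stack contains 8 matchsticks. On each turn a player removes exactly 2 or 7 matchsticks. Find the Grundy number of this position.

Build the Grundy sequence with g(k) = mex{g(k−s) : s ∈ {2, 7}, s ≤ k}:
g(0) = mex{} = 0
g(1) = mex{} = 0
g(2) = mex{0} = 1
g(3) = mex{0} = 1
g(4) = mex{1} = 0
g(5) = mex{1} = 0
g(6) = mex{0} = 1
g(7) = mex{0} = 1
g(8) = mex{0,1} = 2
So g(8) = 2.

2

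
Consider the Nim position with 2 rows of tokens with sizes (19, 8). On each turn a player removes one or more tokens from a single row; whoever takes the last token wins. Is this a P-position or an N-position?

In binary:
  10011  (19)
  01000  (8)
  -----
  11011  (27)
The nim-sum is 27 ≠ 0, so this is an N-position: the player to move can win.

N-position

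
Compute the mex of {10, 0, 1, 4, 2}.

3

The values 0, 1, 2 are all present; 3 is the first non-negative integer missing from the set.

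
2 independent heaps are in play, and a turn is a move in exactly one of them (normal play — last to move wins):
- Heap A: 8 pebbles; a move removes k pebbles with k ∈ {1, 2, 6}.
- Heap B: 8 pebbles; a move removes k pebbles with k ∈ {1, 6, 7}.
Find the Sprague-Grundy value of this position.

3

Grundy values for heap A (subtraction set {1, 2, 6}):
g(0) = mex{} = 0
g(1) = mex{0} = 1
g(2) = mex{0,1} = 2
g(3) = mex{1,2} = 0
g(4) = mex{0,2} = 1
g(5) = mex{0,1} = 2
g(6) = mex{0,1,2} = 3
g(7) = mex{1,2,3} = 0
g(8) = mex{0,2,3} = 1
So g(8) = 1.
Build the Grundy sequence for heap B with g(k) = mex{g(k−s) : s ∈ {1, 6, 7}, s ≤ k}:
k:     0  1  2  3  4  5  6  7  8
g(k):  0  1  0  1  0  1  2  3  2
So g(8) = 2.
The value of a disjunctive sum is the nim-sum of the parts.
Combined value = 1 ⊕ 2 = 3.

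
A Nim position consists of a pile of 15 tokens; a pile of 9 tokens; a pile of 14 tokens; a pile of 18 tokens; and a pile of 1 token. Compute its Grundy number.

27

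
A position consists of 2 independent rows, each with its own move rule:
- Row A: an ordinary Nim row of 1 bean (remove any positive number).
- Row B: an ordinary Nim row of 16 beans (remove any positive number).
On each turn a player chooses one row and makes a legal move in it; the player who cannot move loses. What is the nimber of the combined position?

Row A is a plain Nim row of size 1, so its Grundy value is 1.
Row B is a plain Nim row of size 16, so its Grundy value is 16.
By the Sprague-Grundy theorem, the Grundy value of a sum of independent games is the XOR of the component values.
Combined value = 1 ⊕ 16 = 17.

17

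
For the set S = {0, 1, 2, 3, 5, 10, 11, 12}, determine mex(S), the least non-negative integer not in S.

4

The values 0, 1, 2, 3 are all present; 4 is the first non-negative integer missing from the set.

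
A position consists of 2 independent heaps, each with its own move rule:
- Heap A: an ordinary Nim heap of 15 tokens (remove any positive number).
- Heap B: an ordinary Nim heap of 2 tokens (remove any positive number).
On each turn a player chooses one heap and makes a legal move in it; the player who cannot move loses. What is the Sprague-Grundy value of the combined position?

13

Heap A is a plain Nim heap of size 15, so its Grundy value is 15.
Heap B is a plain Nim heap of size 2, so its Grundy value is 2.
The value of a disjunctive sum is the nim-sum of the parts.
Combined value = 15 ⊕ 2 = 13.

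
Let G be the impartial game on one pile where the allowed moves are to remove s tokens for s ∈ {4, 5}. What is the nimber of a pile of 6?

1

Grundy values for subtraction set {4, 5}:
g(0) = mex{} = 0
g(1) = mex{} = 0
g(2) = mex{} = 0
g(3) = mex{} = 0
g(4) = mex{0} = 1
g(5) = mex{0} = 1
g(6) = mex{0} = 1
So g(6) = 1.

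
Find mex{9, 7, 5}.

0 is not in the set, so the mex is 0.

0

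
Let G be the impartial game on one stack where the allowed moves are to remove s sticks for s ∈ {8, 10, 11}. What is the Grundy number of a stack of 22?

0

Compute g(0), g(1), … for moves {8, 10, 11}:
k:     0  1  2  3  4  5  6  7  8  9 10 11 12 13 14 15 16 17 18 19 20 21 22
g(k):  0  0  0  0  0  0  0  0  1  1  1  1  1  1  1  1  2  2  2  0  0  0  0
So g(22) = 0.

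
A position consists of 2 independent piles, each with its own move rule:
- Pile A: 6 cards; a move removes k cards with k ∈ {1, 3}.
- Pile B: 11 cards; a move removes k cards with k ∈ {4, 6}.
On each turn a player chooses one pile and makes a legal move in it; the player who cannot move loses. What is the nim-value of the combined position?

Grundy values for pile A (subtraction set {1, 3}):
g(0) = mex{} = 0
g(1) = mex{0} = 1
g(2) = mex{1} = 0
g(3) = mex{0} = 1
g(4) = mex{1} = 0
g(5) = mex{0} = 1
g(6) = mex{1} = 0
So g(6) = 0.
For pile B, compute g(0), g(1), … with moves {4, 6}:
k:     0  1  2  3  4  5  6  7  8  9 10 11
g(k):  0  0  0  0  1  1  1  1  2  2  0  0
So g(11) = 0.
The value of a disjunctive sum is the nim-sum of the parts.
Combined value = 0 ⊕ 0 = 0.

0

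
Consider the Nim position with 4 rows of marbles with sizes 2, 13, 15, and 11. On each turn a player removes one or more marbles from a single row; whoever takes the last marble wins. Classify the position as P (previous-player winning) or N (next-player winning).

Bitwise XOR of the heap sizes:
  0010  (2)
  1101  (13)
  1111  (15)
  1011  (11)
  ----
  1011  (11)
The nim-sum is 11 ≠ 0, so this is an N-position: the player to move can win.

N-position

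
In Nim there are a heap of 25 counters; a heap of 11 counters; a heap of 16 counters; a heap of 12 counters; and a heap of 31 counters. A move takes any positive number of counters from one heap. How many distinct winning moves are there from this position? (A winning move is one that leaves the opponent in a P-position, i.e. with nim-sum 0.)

3

Nim-sum: 25 ^ 11 ^ 16 ^ 12 ^ 31 = 17.
The overall nim-sum is X = 17. A heap of size p has a winning move iff p XOR X < p (reduce it to p XOR X).
  25: 25 XOR 17 = 8 < 25 — winning move (to 8).
  11: 11 XOR 17 = 26 ≥ 11 — no move.
  16: 16 XOR 17 = 1 < 16 — winning move (to 1).
  12: 12 XOR 17 = 29 ≥ 12 — no move.
  31: 31 XOR 17 = 14 < 31 — winning move (to 14).
That gives 3 winning moves.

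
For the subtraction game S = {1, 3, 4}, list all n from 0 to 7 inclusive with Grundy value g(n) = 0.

Build the Grundy sequence with g(k) = mex{g(k−s) : s ∈ {1, 3, 4}, s ≤ k}:
g(0) = mex{} = 0
g(1) = mex{0} = 1
g(2) = mex{1} = 0
g(3) = mex{0} = 1
g(4) = mex{0,1} = 2
g(5) = mex{0,1,2} = 3
g(6) = mex{0,1,3} = 2
g(7) = mex{1,2} = 0
The P-positions (g = 0) in 0..7 are 0, 2, 7.

0, 2, 7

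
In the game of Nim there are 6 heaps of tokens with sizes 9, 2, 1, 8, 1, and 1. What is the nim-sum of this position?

Nim-sum: 9 XOR 2 XOR 1 XOR 8 XOR 1 XOR 1 = 2.

2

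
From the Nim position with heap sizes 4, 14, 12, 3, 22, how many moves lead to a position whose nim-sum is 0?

Nim-sum: 4 ^ 14 ^ 12 ^ 3 ^ 22 = 19.
The overall nim-sum is X = 19. A heap of size p has a winning move iff p XOR X < p (reduce it to p XOR X).
  4: 4 XOR 19 = 23 ≥ 4 — no move.
  14: 14 XOR 19 = 29 ≥ 14 — no move.
  12: 12 XOR 19 = 31 ≥ 12 — no move.
  3: 3 XOR 19 = 16 ≥ 3 — no move.
  22: 22 XOR 19 = 5 < 22 — winning move (to 5).
That gives 1 winning move.

1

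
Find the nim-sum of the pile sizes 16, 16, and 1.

1

Bitwise XOR of the heap sizes:
  10000  (16)
  10000  (16)
  00001  (1)
  -----
  00001  (1)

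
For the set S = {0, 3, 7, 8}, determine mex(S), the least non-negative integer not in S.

0 is in the set but 1 is not, so the mex is 1.

1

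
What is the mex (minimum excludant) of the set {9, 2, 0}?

0 is in the set but 1 is not, so the mex is 1.

1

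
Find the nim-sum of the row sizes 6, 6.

0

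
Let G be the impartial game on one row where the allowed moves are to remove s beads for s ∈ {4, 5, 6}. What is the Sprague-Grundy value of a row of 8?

2

Compute g(0), g(1), … for moves {4, 5, 6}:
g(0) = mex{} = 0
g(1) = mex{} = 0
g(2) = mex{} = 0
g(3) = mex{} = 0
g(4) = mex{0} = 1
g(5) = mex{0} = 1
g(6) = mex{0} = 1
g(7) = mex{0} = 1
g(8) = mex{0,1} = 2
So g(8) = 2.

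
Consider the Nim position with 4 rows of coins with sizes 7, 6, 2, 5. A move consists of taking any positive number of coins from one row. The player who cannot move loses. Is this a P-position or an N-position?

N-position

In binary:
  111  (7)
  110  (6)
  010  (2)
  101  (5)
  ---
  110  (6)
The nim-sum is 6 ≠ 0, so this is an N-position: the player to move can win.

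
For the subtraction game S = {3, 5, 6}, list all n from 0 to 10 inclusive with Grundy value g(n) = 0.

0, 1, 2, 9, 10

Compute g(0), g(1), … for moves {3, 5, 6}:
k:     0  1  2  3  4  5  6  7  8  9 10
g(k):  0  0  0  1  1  1  2  2  2  0  0
The P-positions (g = 0) in 0..10 are 0, 1, 2, 9, 10.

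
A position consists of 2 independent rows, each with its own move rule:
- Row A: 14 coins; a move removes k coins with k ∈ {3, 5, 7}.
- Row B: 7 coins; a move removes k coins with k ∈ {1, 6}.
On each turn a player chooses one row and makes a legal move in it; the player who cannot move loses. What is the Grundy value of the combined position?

1

Grundy values for row A (subtraction set {3, 5, 7}):
k:     0  1  2  3  4  5  6  7  8  9 10 11 12 13 14
g(k):  0  0  0  1  1  1  2  2  2  3  0  0  0  1  1
So g(14) = 1.
For row B, compute g(0), g(1), … with moves {1, 6}:
k:     0  1  2  3  4  5  6  7
g(k):  0  1  0  1  0  1  2  0
So g(7) = 0.
By the Sprague-Grundy theorem, the Grundy value of a sum of independent games is the XOR of the component values.
Combined value = 1 ⊕ 0 = 1.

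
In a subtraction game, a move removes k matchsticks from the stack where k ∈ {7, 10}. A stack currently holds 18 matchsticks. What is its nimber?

0

Compute g(0), g(1), … for moves {7, 10}:
k:     0  1  2  3  4  5  6  7  8  9 10 11 12 13 14 15 16 17 18
g(k):  0  0  0  0  0  0  0  1  1  1  1  1  1  1  2  2  2  0  0
So g(18) = 0.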